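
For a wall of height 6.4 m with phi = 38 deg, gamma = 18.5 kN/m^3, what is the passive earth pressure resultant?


Result: 1592.72 kN/m

Derivation:
Compute passive earth pressure coefficient:
Kp = tan^2(45 + phi/2) = tan^2(64.0) = 4.203746
Compute passive force:
Pp = 0.5 * Kp * gamma * H^2
Pp = 0.5 * 4.203746 * 18.5 * 6.4^2
Pp = 1592.72 kN/m


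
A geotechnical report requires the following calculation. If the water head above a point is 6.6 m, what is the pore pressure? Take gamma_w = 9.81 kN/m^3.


Using u = gamma_w * h_w
u = 9.81 * 6.6
u = 64.75 kPa


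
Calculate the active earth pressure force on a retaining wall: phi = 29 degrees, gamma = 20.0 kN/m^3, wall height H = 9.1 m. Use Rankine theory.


Compute active earth pressure coefficient:
Ka = tan^2(45 - phi/2) = tan^2(30.5) = 0.346974
Compute active force:
Pa = 0.5 * Ka * gamma * H^2
Pa = 0.5 * 0.346974 * 20.0 * 9.1^2
Pa = 287.33 kN/m


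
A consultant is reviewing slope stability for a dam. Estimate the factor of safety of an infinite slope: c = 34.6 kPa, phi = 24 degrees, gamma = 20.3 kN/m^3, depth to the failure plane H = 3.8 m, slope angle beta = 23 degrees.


Using Fs = c / (gamma*H*sin(beta)*cos(beta)) + tan(phi)/tan(beta)
Cohesion contribution = 34.6 / (20.3*3.8*sin(23)*cos(23))
Cohesion contribution = 1.24707
Friction contribution = tan(24)/tan(23) = 1.04889
Fs = 1.24707 + 1.04889
Fs = 2.296


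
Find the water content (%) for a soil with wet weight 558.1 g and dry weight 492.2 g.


Result: 13.39 %

Derivation:
Using w = (m_wet - m_dry) / m_dry * 100
m_wet - m_dry = 558.1 - 492.2 = 65.9 g
w = 65.9 / 492.2 * 100
w = 13.39 %


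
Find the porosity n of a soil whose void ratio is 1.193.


Using the relation n = e / (1 + e)
n = 1.193 / (1 + 1.193)
n = 1.193 / 2.193
n = 0.544


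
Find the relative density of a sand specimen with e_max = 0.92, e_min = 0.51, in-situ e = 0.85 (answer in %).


Using Dr = (e_max - e) / (e_max - e_min) * 100
e_max - e = 0.92 - 0.85 = 0.07
e_max - e_min = 0.92 - 0.51 = 0.41
Dr = 0.07 / 0.41 * 100
Dr = 17.07 %


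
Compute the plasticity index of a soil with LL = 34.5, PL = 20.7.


Using PI = LL - PL
PI = 34.5 - 20.7
PI = 13.8


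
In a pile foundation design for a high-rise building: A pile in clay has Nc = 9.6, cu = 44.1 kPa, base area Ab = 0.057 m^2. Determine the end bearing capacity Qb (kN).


Using Qb = Nc * cu * Ab
Qb = 9.6 * 44.1 * 0.057
Qb = 24.13 kN


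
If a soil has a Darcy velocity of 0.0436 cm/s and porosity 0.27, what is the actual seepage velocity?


Using v_s = v_d / n
v_s = 0.0436 / 0.27
v_s = 0.16148 cm/s


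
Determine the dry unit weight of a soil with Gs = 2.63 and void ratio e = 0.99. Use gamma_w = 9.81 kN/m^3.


Result: 12.965 kN/m^3

Derivation:
Using gamma_d = Gs * gamma_w / (1 + e)
gamma_d = 2.63 * 9.81 / (1 + 0.99)
gamma_d = 2.63 * 9.81 / 1.99
gamma_d = 12.965 kN/m^3


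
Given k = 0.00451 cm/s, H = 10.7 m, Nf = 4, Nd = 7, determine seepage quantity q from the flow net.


Convert k to m/s for unit consistency with H:
k = 0.00451 cm/s = 0.00451 / 100 m/s = 4.51e-05 m/s
Using q = k * H * Nf / Nd
Nf / Nd = 4 / 7 = 0.5714
q = 4.51e-05 * 10.7 * 0.5714
q = 0.0002758 m^3/s per m


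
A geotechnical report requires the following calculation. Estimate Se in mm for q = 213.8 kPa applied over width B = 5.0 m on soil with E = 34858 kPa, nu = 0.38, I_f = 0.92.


Result: 24.14 mm

Derivation:
Using Se = q * B * (1 - nu^2) * I_f / E
1 - nu^2 = 1 - 0.38^2 = 0.8556
Se = 213.8 * 5.0 * 0.8556 * 0.92 / 34858
Se = 0.024140 m
Convert to mm: Se = 0.024140 * 1000 = 24.14 mm


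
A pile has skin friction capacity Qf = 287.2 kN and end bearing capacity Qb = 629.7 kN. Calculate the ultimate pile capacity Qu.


Using Qu = Qf + Qb
Qu = 287.2 + 629.7
Qu = 916.9 kN


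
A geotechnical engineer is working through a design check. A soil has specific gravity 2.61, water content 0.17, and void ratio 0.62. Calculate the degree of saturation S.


Using S = Gs * w / e
S = 2.61 * 0.17 / 0.62
S = 0.7156


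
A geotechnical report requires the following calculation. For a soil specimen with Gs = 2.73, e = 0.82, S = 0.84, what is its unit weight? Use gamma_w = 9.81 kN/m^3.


Using gamma = gamma_w * (Gs + S*e) / (1 + e)
Numerator: Gs + S*e = 2.73 + 0.84*0.82 = 3.4188
Denominator: 1 + e = 1 + 0.82 = 1.82
gamma = 9.81 * 3.4188 / 1.82
gamma = 18.428 kN/m^3


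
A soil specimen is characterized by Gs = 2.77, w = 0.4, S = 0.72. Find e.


Using the relation e = Gs * w / S
e = 2.77 * 0.4 / 0.72
e = 1.5389


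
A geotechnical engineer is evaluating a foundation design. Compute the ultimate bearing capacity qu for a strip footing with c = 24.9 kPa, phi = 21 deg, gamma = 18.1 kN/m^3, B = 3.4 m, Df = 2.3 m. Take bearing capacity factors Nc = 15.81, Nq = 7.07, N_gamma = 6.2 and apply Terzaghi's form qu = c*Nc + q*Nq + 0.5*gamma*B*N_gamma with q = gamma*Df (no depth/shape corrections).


Compute qu = c*Nc + gamma*Df*Nq + 0.5*gamma*B*N_gamma
Term 1: 24.9 * 15.81 = 393.669
Term 2: 18.1 * 2.3 * 7.07 = 294.3241
Term 3: 0.5 * 18.1 * 3.4 * 6.2 = 190.774
qu = 393.669 + 294.3241 + 190.774
qu = 878.77 kPa


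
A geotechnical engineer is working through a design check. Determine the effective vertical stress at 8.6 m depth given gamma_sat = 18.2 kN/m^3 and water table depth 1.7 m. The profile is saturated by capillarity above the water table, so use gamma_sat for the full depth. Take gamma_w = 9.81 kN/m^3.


Result: 88.83 kPa

Derivation:
Total stress = gamma_sat * depth
sigma = 18.2 * 8.6 = 156.52 kPa
Pore water pressure u = gamma_w * (depth - d_wt)
u = 9.81 * (8.6 - 1.7) = 67.689 kPa
Effective stress = sigma - u
sigma' = 156.52 - 67.689 = 88.83 kPa


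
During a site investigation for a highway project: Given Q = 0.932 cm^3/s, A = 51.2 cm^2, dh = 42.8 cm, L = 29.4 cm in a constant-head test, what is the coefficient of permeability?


Compute hydraulic gradient:
i = dh / L = 42.8 / 29.4 = 1.45578
Then apply Darcy's law:
k = Q / (A * i)
k = 0.932 / (51.2 * 1.45578)
k = 0.932 / 74.5361
k = 0.012504 cm/s


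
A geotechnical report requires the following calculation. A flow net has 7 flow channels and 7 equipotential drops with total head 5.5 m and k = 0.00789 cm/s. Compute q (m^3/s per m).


Convert k to m/s for unit consistency with H:
k = 0.00789 cm/s = 0.00789 / 100 m/s = 7.89e-05 m/s
Using q = k * H * Nf / Nd
Nf / Nd = 7 / 7 = 1.0
q = 7.89e-05 * 5.5 * 1.0
q = 0.0004339 m^3/s per m


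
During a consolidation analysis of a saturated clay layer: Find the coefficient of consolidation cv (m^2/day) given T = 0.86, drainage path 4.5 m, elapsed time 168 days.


Result: 0.10366 m^2/day

Derivation:
Using cv = T * H_dr^2 / t
H_dr^2 = 4.5^2 = 20.25
cv = 0.86 * 20.25 / 168
cv = 0.10366 m^2/day


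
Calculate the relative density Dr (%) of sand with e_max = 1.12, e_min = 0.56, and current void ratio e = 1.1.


Result: 3.57 %

Derivation:
Using Dr = (e_max - e) / (e_max - e_min) * 100
e_max - e = 1.12 - 1.1 = 0.02
e_max - e_min = 1.12 - 0.56 = 0.56
Dr = 0.02 / 0.56 * 100
Dr = 3.57 %


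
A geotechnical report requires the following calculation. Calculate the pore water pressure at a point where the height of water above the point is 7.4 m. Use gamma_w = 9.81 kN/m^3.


Using u = gamma_w * h_w
u = 9.81 * 7.4
u = 72.59 kPa


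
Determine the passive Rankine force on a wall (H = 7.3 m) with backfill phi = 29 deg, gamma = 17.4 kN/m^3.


Compute passive earth pressure coefficient:
Kp = tan^2(45 + phi/2) = tan^2(59.5) = 2.88206
Compute passive force:
Pp = 0.5 * Kp * gamma * H^2
Pp = 0.5 * 2.88206 * 17.4 * 7.3^2
Pp = 1336.19 kN/m


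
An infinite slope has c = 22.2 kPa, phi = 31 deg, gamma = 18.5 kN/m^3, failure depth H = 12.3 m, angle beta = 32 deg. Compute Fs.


Using Fs = c / (gamma*H*sin(beta)*cos(beta)) + tan(phi)/tan(beta)
Cohesion contribution = 22.2 / (18.5*12.3*sin(32)*cos(32))
Cohesion contribution = 0.217093
Friction contribution = tan(31)/tan(32) = 0.961578
Fs = 0.217093 + 0.961578
Fs = 1.179


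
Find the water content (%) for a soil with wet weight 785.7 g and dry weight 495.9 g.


Using w = (m_wet - m_dry) / m_dry * 100
m_wet - m_dry = 785.7 - 495.9 = 289.8 g
w = 289.8 / 495.9 * 100
w = 58.44 %


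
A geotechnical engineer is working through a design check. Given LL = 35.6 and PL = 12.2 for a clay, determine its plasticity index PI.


Result: 23.4

Derivation:
Using PI = LL - PL
PI = 35.6 - 12.2
PI = 23.4


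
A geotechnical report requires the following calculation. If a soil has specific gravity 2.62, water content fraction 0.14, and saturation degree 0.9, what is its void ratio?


Result: 0.4076

Derivation:
Using the relation e = Gs * w / S
e = 2.62 * 0.14 / 0.9
e = 0.4076


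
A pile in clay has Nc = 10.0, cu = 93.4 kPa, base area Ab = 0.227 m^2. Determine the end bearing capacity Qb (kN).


Result: 212.02 kN

Derivation:
Using Qb = Nc * cu * Ab
Qb = 10.0 * 93.4 * 0.227
Qb = 212.02 kN


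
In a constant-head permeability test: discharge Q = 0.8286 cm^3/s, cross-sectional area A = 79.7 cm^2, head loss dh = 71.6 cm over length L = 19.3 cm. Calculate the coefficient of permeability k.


Compute hydraulic gradient:
i = dh / L = 71.6 / 19.3 = 3.70984
Then apply Darcy's law:
k = Q / (A * i)
k = 0.8286 / (79.7 * 3.70984)
k = 0.8286 / 295.675
k = 0.002802 cm/s


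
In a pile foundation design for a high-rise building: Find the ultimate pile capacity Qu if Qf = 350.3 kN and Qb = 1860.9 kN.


Result: 2211.2 kN

Derivation:
Using Qu = Qf + Qb
Qu = 350.3 + 1860.9
Qu = 2211.2 kN


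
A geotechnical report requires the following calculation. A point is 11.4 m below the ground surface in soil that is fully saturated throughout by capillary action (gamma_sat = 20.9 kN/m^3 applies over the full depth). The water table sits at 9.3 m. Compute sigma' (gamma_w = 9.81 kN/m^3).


Result: 217.66 kPa

Derivation:
Total stress = gamma_sat * depth
sigma = 20.9 * 11.4 = 238.26 kPa
Pore water pressure u = gamma_w * (depth - d_wt)
u = 9.81 * (11.4 - 9.3) = 20.601 kPa
Effective stress = sigma - u
sigma' = 238.26 - 20.601 = 217.66 kPa


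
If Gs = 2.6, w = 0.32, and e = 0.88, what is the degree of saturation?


Using S = Gs * w / e
S = 2.6 * 0.32 / 0.88
S = 0.9455


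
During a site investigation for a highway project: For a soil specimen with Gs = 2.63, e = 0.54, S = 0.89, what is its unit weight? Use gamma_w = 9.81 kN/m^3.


Using gamma = gamma_w * (Gs + S*e) / (1 + e)
Numerator: Gs + S*e = 2.63 + 0.89*0.54 = 3.1106
Denominator: 1 + e = 1 + 0.54 = 1.54
gamma = 9.81 * 3.1106 / 1.54
gamma = 19.815 kN/m^3


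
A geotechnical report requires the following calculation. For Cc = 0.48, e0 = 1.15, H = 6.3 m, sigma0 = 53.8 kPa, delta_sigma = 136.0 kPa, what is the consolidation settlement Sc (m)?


Using Sc = Cc * H / (1 + e0) * log10((sigma0 + delta_sigma) / sigma0)
Stress ratio = (53.8 + 136.0) / 53.8 = 3.52788
log10(3.52788) = 0.547514
Cc * H / (1 + e0) = 0.48 * 6.3 / (1 + 1.15) = 1.40651
Sc = 1.40651 * 0.547514
Sc = 0.7701 m


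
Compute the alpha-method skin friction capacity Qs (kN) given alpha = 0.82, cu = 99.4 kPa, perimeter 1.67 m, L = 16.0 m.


Using Qs = alpha * cu * perimeter * L
Qs = 0.82 * 99.4 * 1.67 * 16.0
Qs = 2177.89 kN


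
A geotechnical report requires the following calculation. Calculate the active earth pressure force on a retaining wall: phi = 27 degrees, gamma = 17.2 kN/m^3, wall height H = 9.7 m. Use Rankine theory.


Compute active earth pressure coefficient:
Ka = tan^2(45 - phi/2) = tan^2(31.5) = 0.375525
Compute active force:
Pa = 0.5 * Ka * gamma * H^2
Pa = 0.5 * 0.375525 * 17.2 * 9.7^2
Pa = 303.86 kN/m


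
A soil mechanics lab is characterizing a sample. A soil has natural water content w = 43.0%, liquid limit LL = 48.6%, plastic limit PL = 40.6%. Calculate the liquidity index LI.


First compute the plasticity index:
PI = LL - PL = 48.6 - 40.6 = 8.0
Then compute the liquidity index:
LI = (w - PL) / PI
LI = (43.0 - 40.6) / 8.0
LI = 0.3


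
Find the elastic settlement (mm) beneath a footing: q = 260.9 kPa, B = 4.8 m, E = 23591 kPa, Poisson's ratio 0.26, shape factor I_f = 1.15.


Using Se = q * B * (1 - nu^2) * I_f / E
1 - nu^2 = 1 - 0.26^2 = 0.9324
Se = 260.9 * 4.8 * 0.9324 * 1.15 / 23591
Se = 0.056921 m
Convert to mm: Se = 0.056921 * 1000 = 56.921 mm


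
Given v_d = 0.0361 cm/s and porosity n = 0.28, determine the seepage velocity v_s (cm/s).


Using v_s = v_d / n
v_s = 0.0361 / 0.28
v_s = 0.12893 cm/s


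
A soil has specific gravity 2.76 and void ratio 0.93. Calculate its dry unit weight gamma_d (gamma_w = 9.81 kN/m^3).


Using gamma_d = Gs * gamma_w / (1 + e)
gamma_d = 2.76 * 9.81 / (1 + 0.93)
gamma_d = 2.76 * 9.81 / 1.93
gamma_d = 14.029 kN/m^3


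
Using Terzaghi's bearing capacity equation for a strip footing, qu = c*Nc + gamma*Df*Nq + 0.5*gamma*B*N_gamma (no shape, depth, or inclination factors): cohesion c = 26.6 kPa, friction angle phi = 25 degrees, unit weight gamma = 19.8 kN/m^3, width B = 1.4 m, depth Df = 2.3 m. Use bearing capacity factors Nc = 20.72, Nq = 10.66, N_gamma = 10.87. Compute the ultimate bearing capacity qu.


Compute qu = c*Nc + gamma*Df*Nq + 0.5*gamma*B*N_gamma
Term 1: 26.6 * 20.72 = 551.152
Term 2: 19.8 * 2.3 * 10.66 = 485.4564
Term 3: 0.5 * 19.8 * 1.4 * 10.87 = 150.6582
qu = 551.152 + 485.4564 + 150.6582
qu = 1187.27 kPa


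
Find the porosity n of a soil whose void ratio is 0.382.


Using the relation n = e / (1 + e)
n = 0.382 / (1 + 0.382)
n = 0.382 / 1.382
n = 0.2764


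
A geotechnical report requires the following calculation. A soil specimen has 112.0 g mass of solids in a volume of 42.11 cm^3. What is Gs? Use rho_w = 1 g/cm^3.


Using Gs = m_s / (V_s * rho_w)
Since rho_w = 1 g/cm^3:
Gs = 112.0 / 42.11
Gs = 2.66


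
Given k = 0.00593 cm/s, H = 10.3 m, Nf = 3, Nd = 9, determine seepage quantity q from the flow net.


Convert k to m/s for unit consistency with H:
k = 0.00593 cm/s = 0.00593 / 100 m/s = 5.93e-05 m/s
Using q = k * H * Nf / Nd
Nf / Nd = 3 / 9 = 0.3333
q = 5.93e-05 * 10.3 * 0.3333
q = 0.0002036 m^3/s per m


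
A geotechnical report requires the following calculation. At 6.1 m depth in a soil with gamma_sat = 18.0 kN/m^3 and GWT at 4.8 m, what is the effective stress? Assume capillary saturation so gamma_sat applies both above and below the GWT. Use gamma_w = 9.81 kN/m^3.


Total stress = gamma_sat * depth
sigma = 18.0 * 6.1 = 109.8 kPa
Pore water pressure u = gamma_w * (depth - d_wt)
u = 9.81 * (6.1 - 4.8) = 12.753 kPa
Effective stress = sigma - u
sigma' = 109.8 - 12.753 = 97.05 kPa


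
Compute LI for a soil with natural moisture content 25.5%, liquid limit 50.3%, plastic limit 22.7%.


Result: 0.101

Derivation:
First compute the plasticity index:
PI = LL - PL = 50.3 - 22.7 = 27.6
Then compute the liquidity index:
LI = (w - PL) / PI
LI = (25.5 - 22.7) / 27.6
LI = 0.101


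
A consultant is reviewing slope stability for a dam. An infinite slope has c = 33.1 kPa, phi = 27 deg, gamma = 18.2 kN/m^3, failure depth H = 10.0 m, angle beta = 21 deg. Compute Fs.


Using Fs = c / (gamma*H*sin(beta)*cos(beta)) + tan(phi)/tan(beta)
Cohesion contribution = 33.1 / (18.2*10.0*sin(21)*cos(21))
Cohesion contribution = 0.543595
Friction contribution = tan(27)/tan(21) = 1.32736
Fs = 0.543595 + 1.32736
Fs = 1.871


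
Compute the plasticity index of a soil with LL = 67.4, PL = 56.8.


Using PI = LL - PL
PI = 67.4 - 56.8
PI = 10.6


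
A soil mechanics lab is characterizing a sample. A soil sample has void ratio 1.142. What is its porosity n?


Result: 0.5331

Derivation:
Using the relation n = e / (1 + e)
n = 1.142 / (1 + 1.142)
n = 1.142 / 2.142
n = 0.5331


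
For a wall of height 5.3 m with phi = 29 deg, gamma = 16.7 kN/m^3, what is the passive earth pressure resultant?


Result: 675.99 kN/m

Derivation:
Compute passive earth pressure coefficient:
Kp = tan^2(45 + phi/2) = tan^2(59.5) = 2.88206
Compute passive force:
Pp = 0.5 * Kp * gamma * H^2
Pp = 0.5 * 2.88206 * 16.7 * 5.3^2
Pp = 675.99 kN/m


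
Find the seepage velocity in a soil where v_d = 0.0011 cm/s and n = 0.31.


Result: 0.00355 cm/s

Derivation:
Using v_s = v_d / n
v_s = 0.0011 / 0.31
v_s = 0.00355 cm/s


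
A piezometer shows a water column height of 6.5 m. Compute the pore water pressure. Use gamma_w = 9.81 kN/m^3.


Using u = gamma_w * h_w
u = 9.81 * 6.5
u = 63.77 kPa


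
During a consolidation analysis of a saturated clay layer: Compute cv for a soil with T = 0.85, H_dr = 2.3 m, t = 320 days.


Result: 0.01405 m^2/day

Derivation:
Using cv = T * H_dr^2 / t
H_dr^2 = 2.3^2 = 5.29
cv = 0.85 * 5.29 / 320
cv = 0.01405 m^2/day


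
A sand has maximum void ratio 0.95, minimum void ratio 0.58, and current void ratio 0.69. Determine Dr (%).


Using Dr = (e_max - e) / (e_max - e_min) * 100
e_max - e = 0.95 - 0.69 = 0.26
e_max - e_min = 0.95 - 0.58 = 0.37
Dr = 0.26 / 0.37 * 100
Dr = 70.27 %


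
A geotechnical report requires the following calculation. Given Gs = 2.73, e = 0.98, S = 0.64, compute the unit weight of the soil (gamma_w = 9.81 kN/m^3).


Using gamma = gamma_w * (Gs + S*e) / (1 + e)
Numerator: Gs + S*e = 2.73 + 0.64*0.98 = 3.3572
Denominator: 1 + e = 1 + 0.98 = 1.98
gamma = 9.81 * 3.3572 / 1.98
gamma = 16.633 kN/m^3


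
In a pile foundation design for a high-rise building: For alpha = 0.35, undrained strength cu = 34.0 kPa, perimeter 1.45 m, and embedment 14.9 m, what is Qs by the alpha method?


Result: 257.1 kN

Derivation:
Using Qs = alpha * cu * perimeter * L
Qs = 0.35 * 34.0 * 1.45 * 14.9
Qs = 257.1 kN


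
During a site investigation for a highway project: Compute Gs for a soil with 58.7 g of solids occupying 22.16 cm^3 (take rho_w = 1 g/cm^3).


Using Gs = m_s / (V_s * rho_w)
Since rho_w = 1 g/cm^3:
Gs = 58.7 / 22.16
Gs = 2.649


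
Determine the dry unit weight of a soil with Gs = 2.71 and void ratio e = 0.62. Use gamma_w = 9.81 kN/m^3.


Using gamma_d = Gs * gamma_w / (1 + e)
gamma_d = 2.71 * 9.81 / (1 + 0.62)
gamma_d = 2.71 * 9.81 / 1.62
gamma_d = 16.411 kN/m^3


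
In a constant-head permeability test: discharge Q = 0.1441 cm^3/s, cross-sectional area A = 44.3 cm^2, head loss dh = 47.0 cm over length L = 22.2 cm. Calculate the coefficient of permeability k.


Compute hydraulic gradient:
i = dh / L = 47.0 / 22.2 = 2.11712
Then apply Darcy's law:
k = Q / (A * i)
k = 0.1441 / (44.3 * 2.11712)
k = 0.1441 / 93.7883
k = 0.001536 cm/s


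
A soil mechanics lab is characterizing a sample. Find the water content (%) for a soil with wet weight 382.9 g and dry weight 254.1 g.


Result: 50.69 %

Derivation:
Using w = (m_wet - m_dry) / m_dry * 100
m_wet - m_dry = 382.9 - 254.1 = 128.8 g
w = 128.8 / 254.1 * 100
w = 50.69 %


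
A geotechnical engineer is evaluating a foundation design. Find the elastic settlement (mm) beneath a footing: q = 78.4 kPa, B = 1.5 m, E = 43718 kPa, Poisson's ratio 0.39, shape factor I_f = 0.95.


Using Se = q * B * (1 - nu^2) * I_f / E
1 - nu^2 = 1 - 0.39^2 = 0.8479
Se = 78.4 * 1.5 * 0.8479 * 0.95 / 43718
Se = 0.002167 m
Convert to mm: Se = 0.002167 * 1000 = 2.167 mm


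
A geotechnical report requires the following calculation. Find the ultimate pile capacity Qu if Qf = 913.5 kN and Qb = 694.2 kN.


Using Qu = Qf + Qb
Qu = 913.5 + 694.2
Qu = 1607.7 kN


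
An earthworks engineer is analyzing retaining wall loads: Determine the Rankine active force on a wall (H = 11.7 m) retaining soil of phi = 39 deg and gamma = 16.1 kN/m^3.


Result: 250.7 kN/m

Derivation:
Compute active earth pressure coefficient:
Ka = tan^2(45 - phi/2) = tan^2(25.5) = 0.227506
Compute active force:
Pa = 0.5 * Ka * gamma * H^2
Pa = 0.5 * 0.227506 * 16.1 * 11.7^2
Pa = 250.7 kN/m


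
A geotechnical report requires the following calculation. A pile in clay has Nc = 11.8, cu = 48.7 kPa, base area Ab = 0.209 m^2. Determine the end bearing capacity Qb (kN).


Using Qb = Nc * cu * Ab
Qb = 11.8 * 48.7 * 0.209
Qb = 120.1 kN


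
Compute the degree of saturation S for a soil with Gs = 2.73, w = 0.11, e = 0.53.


Using S = Gs * w / e
S = 2.73 * 0.11 / 0.53
S = 0.5666


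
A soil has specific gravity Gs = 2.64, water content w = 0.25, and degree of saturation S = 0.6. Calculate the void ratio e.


Using the relation e = Gs * w / S
e = 2.64 * 0.25 / 0.6
e = 1.1


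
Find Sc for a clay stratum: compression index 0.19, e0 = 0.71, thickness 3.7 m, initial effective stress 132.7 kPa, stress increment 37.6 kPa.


Result: 0.0445 m

Derivation:
Using Sc = Cc * H / (1 + e0) * log10((sigma0 + delta_sigma) / sigma0)
Stress ratio = (132.7 + 37.6) / 132.7 = 1.28335
log10(1.28335) = 0.108344
Cc * H / (1 + e0) = 0.19 * 3.7 / (1 + 0.71) = 0.411111
Sc = 0.411111 * 0.108344
Sc = 0.0445 m


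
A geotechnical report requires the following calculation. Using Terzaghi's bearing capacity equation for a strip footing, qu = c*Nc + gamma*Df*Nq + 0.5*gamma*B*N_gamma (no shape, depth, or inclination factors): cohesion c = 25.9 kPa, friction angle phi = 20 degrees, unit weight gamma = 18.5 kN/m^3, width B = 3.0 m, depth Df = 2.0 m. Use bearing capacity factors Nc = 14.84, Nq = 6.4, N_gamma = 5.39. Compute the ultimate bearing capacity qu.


Result: 770.73 kPa

Derivation:
Compute qu = c*Nc + gamma*Df*Nq + 0.5*gamma*B*N_gamma
Term 1: 25.9 * 14.84 = 384.356
Term 2: 18.5 * 2.0 * 6.4 = 236.8
Term 3: 0.5 * 18.5 * 3.0 * 5.39 = 149.5725
qu = 384.356 + 236.8 + 149.5725
qu = 770.73 kPa


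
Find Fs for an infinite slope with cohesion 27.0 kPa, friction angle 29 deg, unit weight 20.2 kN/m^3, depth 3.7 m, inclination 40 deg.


Result: 1.394

Derivation:
Using Fs = c / (gamma*H*sin(beta)*cos(beta)) + tan(phi)/tan(beta)
Cohesion contribution = 27.0 / (20.2*3.7*sin(40)*cos(40))
Cohesion contribution = 0.73365
Friction contribution = tan(29)/tan(40) = 0.6606
Fs = 0.73365 + 0.6606
Fs = 1.394


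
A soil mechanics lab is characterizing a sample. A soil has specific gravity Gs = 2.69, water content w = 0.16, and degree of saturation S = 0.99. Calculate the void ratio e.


Using the relation e = Gs * w / S
e = 2.69 * 0.16 / 0.99
e = 0.4347


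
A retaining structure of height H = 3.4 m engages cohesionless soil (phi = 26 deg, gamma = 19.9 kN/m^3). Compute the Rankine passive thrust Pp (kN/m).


Result: 294.58 kN/m

Derivation:
Compute passive earth pressure coefficient:
Kp = tan^2(45 + phi/2) = tan^2(58.0) = 2.561071
Compute passive force:
Pp = 0.5 * Kp * gamma * H^2
Pp = 0.5 * 2.561071 * 19.9 * 3.4^2
Pp = 294.58 kN/m


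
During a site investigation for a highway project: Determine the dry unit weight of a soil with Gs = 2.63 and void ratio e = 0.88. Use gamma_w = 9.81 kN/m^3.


Using gamma_d = Gs * gamma_w / (1 + e)
gamma_d = 2.63 * 9.81 / (1 + 0.88)
gamma_d = 2.63 * 9.81 / 1.88
gamma_d = 13.724 kN/m^3


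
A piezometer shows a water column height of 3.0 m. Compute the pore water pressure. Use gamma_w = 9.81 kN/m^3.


Using u = gamma_w * h_w
u = 9.81 * 3.0
u = 29.43 kPa


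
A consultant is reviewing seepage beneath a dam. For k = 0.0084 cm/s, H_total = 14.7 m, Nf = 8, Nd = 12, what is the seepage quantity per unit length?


Convert k to m/s for unit consistency with H:
k = 0.0084 cm/s = 0.0084 / 100 m/s = 8.4e-05 m/s
Using q = k * H * Nf / Nd
Nf / Nd = 8 / 12 = 0.6667
q = 8.4e-05 * 14.7 * 0.6667
q = 0.0008232 m^3/s per m


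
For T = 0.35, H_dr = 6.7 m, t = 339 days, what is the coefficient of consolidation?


Using cv = T * H_dr^2 / t
H_dr^2 = 6.7^2 = 44.89
cv = 0.35 * 44.89 / 339
cv = 0.04635 m^2/day


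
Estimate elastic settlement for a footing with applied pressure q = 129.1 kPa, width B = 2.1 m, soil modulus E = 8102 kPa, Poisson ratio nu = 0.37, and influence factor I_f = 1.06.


Result: 30.614 mm

Derivation:
Using Se = q * B * (1 - nu^2) * I_f / E
1 - nu^2 = 1 - 0.37^2 = 0.8631
Se = 129.1 * 2.1 * 0.8631 * 1.06 / 8102
Se = 0.030614 m
Convert to mm: Se = 0.030614 * 1000 = 30.614 mm


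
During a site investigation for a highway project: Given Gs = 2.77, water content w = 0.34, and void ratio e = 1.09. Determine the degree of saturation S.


Using S = Gs * w / e
S = 2.77 * 0.34 / 1.09
S = 0.864


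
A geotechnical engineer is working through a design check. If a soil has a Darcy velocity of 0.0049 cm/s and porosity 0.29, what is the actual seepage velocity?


Using v_s = v_d / n
v_s = 0.0049 / 0.29
v_s = 0.0169 cm/s


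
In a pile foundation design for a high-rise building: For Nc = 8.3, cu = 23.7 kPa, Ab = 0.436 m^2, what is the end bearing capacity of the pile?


Result: 85.77 kN

Derivation:
Using Qb = Nc * cu * Ab
Qb = 8.3 * 23.7 * 0.436
Qb = 85.77 kN


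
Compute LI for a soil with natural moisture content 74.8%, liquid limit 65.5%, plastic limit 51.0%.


First compute the plasticity index:
PI = LL - PL = 65.5 - 51.0 = 14.5
Then compute the liquidity index:
LI = (w - PL) / PI
LI = (74.8 - 51.0) / 14.5
LI = 1.641


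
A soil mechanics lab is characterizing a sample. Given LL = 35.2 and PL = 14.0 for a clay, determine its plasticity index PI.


Using PI = LL - PL
PI = 35.2 - 14.0
PI = 21.2


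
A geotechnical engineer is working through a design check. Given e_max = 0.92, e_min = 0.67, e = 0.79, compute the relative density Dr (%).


Using Dr = (e_max - e) / (e_max - e_min) * 100
e_max - e = 0.92 - 0.79 = 0.13
e_max - e_min = 0.92 - 0.67 = 0.25
Dr = 0.13 / 0.25 * 100
Dr = 52.0 %


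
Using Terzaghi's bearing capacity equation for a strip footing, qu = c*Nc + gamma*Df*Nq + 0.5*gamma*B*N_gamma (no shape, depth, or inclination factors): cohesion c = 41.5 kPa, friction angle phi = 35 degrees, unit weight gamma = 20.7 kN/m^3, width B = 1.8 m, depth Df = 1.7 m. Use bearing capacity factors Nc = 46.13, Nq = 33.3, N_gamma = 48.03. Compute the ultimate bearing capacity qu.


Compute qu = c*Nc + gamma*Df*Nq + 0.5*gamma*B*N_gamma
Term 1: 41.5 * 46.13 = 1914.395
Term 2: 20.7 * 1.7 * 33.3 = 1171.827
Term 3: 0.5 * 20.7 * 1.8 * 48.03 = 894.7989
qu = 1914.395 + 1171.827 + 894.7989
qu = 3981.02 kPa


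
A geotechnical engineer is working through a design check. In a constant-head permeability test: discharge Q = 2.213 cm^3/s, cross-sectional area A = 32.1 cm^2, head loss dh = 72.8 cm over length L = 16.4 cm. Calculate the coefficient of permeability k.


Compute hydraulic gradient:
i = dh / L = 72.8 / 16.4 = 4.43902
Then apply Darcy's law:
k = Q / (A * i)
k = 2.213 / (32.1 * 4.43902)
k = 2.213 / 142.493
k = 0.015531 cm/s


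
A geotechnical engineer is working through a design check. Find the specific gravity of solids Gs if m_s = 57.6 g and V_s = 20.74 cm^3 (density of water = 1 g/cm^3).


Result: 2.777

Derivation:
Using Gs = m_s / (V_s * rho_w)
Since rho_w = 1 g/cm^3:
Gs = 57.6 / 20.74
Gs = 2.777


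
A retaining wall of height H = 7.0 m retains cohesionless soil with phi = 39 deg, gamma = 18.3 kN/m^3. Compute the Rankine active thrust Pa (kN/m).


Compute active earth pressure coefficient:
Ka = tan^2(45 - phi/2) = tan^2(25.5) = 0.227506
Compute active force:
Pa = 0.5 * Ka * gamma * H^2
Pa = 0.5 * 0.227506 * 18.3 * 7.0^2
Pa = 102.0 kN/m


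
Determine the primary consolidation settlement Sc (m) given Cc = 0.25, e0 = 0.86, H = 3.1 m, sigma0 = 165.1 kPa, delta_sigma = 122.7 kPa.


Using Sc = Cc * H / (1 + e0) * log10((sigma0 + delta_sigma) / sigma0)
Stress ratio = (165.1 + 122.7) / 165.1 = 1.74319
log10(1.74319) = 0.241344
Cc * H / (1 + e0) = 0.25 * 3.1 / (1 + 0.86) = 0.416667
Sc = 0.416667 * 0.241344
Sc = 0.1006 m


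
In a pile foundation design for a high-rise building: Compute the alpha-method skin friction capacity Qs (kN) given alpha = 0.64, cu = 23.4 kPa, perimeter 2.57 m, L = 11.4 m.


Using Qs = alpha * cu * perimeter * L
Qs = 0.64 * 23.4 * 2.57 * 11.4
Qs = 438.77 kN


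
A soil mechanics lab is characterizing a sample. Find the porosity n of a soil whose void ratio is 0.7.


Result: 0.4118

Derivation:
Using the relation n = e / (1 + e)
n = 0.7 / (1 + 0.7)
n = 0.7 / 1.7
n = 0.4118


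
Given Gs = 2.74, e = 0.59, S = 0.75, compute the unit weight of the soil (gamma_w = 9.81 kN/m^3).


Using gamma = gamma_w * (Gs + S*e) / (1 + e)
Numerator: Gs + S*e = 2.74 + 0.75*0.59 = 3.1825
Denominator: 1 + e = 1 + 0.59 = 1.59
gamma = 9.81 * 3.1825 / 1.59
gamma = 19.635 kN/m^3


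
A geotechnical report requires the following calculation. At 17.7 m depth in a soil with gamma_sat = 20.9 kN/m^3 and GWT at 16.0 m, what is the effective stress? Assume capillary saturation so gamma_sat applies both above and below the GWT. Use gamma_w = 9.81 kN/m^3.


Total stress = gamma_sat * depth
sigma = 20.9 * 17.7 = 369.93 kPa
Pore water pressure u = gamma_w * (depth - d_wt)
u = 9.81 * (17.7 - 16.0) = 16.677 kPa
Effective stress = sigma - u
sigma' = 369.93 - 16.677 = 353.25 kPa


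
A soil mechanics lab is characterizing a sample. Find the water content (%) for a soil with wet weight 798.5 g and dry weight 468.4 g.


Using w = (m_wet - m_dry) / m_dry * 100
m_wet - m_dry = 798.5 - 468.4 = 330.1 g
w = 330.1 / 468.4 * 100
w = 70.47 %


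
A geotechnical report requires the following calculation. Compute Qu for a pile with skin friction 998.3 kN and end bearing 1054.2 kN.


Result: 2052.5 kN

Derivation:
Using Qu = Qf + Qb
Qu = 998.3 + 1054.2
Qu = 2052.5 kN


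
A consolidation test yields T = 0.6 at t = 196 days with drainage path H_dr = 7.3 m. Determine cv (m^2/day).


Using cv = T * H_dr^2 / t
H_dr^2 = 7.3^2 = 53.29
cv = 0.6 * 53.29 / 196
cv = 0.16313 m^2/day


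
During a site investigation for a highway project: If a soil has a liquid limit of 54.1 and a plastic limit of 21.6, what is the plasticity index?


Using PI = LL - PL
PI = 54.1 - 21.6
PI = 32.5


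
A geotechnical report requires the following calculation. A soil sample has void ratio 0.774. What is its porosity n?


Using the relation n = e / (1 + e)
n = 0.774 / (1 + 0.774)
n = 0.774 / 1.774
n = 0.4363


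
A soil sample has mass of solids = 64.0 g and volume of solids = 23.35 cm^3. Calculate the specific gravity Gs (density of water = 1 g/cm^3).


Result: 2.741

Derivation:
Using Gs = m_s / (V_s * rho_w)
Since rho_w = 1 g/cm^3:
Gs = 64.0 / 23.35
Gs = 2.741


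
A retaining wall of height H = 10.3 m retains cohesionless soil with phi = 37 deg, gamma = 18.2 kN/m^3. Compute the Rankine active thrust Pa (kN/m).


Compute active earth pressure coefficient:
Ka = tan^2(45 - phi/2) = tan^2(26.5) = 0.248584
Compute active force:
Pa = 0.5 * Ka * gamma * H^2
Pa = 0.5 * 0.248584 * 18.2 * 10.3^2
Pa = 239.99 kN/m


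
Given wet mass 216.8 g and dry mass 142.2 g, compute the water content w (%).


Using w = (m_wet - m_dry) / m_dry * 100
m_wet - m_dry = 216.8 - 142.2 = 74.6 g
w = 74.6 / 142.2 * 100
w = 52.46 %


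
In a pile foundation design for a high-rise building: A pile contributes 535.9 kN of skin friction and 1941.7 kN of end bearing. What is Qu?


Using Qu = Qf + Qb
Qu = 535.9 + 1941.7
Qu = 2477.6 kN


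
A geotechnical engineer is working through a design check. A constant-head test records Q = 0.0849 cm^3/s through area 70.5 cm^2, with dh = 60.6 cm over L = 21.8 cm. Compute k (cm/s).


Compute hydraulic gradient:
i = dh / L = 60.6 / 21.8 = 2.77982
Then apply Darcy's law:
k = Q / (A * i)
k = 0.0849 / (70.5 * 2.77982)
k = 0.0849 / 195.977
k = 0.000433 cm/s


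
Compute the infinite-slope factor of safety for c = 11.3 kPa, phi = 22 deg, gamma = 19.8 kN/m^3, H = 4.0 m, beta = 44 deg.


Using Fs = c / (gamma*H*sin(beta)*cos(beta)) + tan(phi)/tan(beta)
Cohesion contribution = 11.3 / (19.8*4.0*sin(44)*cos(44))
Cohesion contribution = 0.285527
Friction contribution = tan(22)/tan(44) = 0.418381
Fs = 0.285527 + 0.418381
Fs = 0.704


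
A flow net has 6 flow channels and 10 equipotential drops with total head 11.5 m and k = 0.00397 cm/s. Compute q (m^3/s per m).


Convert k to m/s for unit consistency with H:
k = 0.00397 cm/s = 0.00397 / 100 m/s = 3.97e-05 m/s
Using q = k * H * Nf / Nd
Nf / Nd = 6 / 10 = 0.6
q = 3.97e-05 * 11.5 * 0.6
q = 0.0002739 m^3/s per m


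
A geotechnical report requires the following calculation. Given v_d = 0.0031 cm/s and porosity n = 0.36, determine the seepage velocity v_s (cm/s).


Using v_s = v_d / n
v_s = 0.0031 / 0.36
v_s = 0.00861 cm/s


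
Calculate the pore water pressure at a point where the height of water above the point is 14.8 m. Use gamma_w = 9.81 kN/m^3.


Result: 145.19 kPa

Derivation:
Using u = gamma_w * h_w
u = 9.81 * 14.8
u = 145.19 kPa


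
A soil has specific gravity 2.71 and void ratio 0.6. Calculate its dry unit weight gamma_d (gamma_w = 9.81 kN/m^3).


Using gamma_d = Gs * gamma_w / (1 + e)
gamma_d = 2.71 * 9.81 / (1 + 0.6)
gamma_d = 2.71 * 9.81 / 1.6
gamma_d = 16.616 kN/m^3


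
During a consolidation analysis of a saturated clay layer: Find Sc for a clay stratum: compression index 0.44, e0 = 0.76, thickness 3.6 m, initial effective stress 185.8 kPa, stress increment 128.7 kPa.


Result: 0.2057 m

Derivation:
Using Sc = Cc * H / (1 + e0) * log10((sigma0 + delta_sigma) / sigma0)
Stress ratio = (185.8 + 128.7) / 185.8 = 1.69268
log10(1.69268) = 0.228575
Cc * H / (1 + e0) = 0.44 * 3.6 / (1 + 0.76) = 0.9
Sc = 0.9 * 0.228575
Sc = 0.2057 m


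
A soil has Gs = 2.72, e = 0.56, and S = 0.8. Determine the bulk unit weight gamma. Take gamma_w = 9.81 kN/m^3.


Using gamma = gamma_w * (Gs + S*e) / (1 + e)
Numerator: Gs + S*e = 2.72 + 0.8*0.56 = 3.168
Denominator: 1 + e = 1 + 0.56 = 1.56
gamma = 9.81 * 3.168 / 1.56
gamma = 19.922 kN/m^3


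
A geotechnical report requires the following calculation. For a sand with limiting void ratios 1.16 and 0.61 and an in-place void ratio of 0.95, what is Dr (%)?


Result: 38.18 %

Derivation:
Using Dr = (e_max - e) / (e_max - e_min) * 100
e_max - e = 1.16 - 0.95 = 0.21
e_max - e_min = 1.16 - 0.61 = 0.55
Dr = 0.21 / 0.55 * 100
Dr = 38.18 %


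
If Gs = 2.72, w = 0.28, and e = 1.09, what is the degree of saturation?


Result: 0.6987

Derivation:
Using S = Gs * w / e
S = 2.72 * 0.28 / 1.09
S = 0.6987


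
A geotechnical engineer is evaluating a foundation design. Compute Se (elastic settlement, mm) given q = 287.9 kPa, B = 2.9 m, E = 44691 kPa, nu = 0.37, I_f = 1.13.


Using Se = q * B * (1 - nu^2) * I_f / E
1 - nu^2 = 1 - 0.37^2 = 0.8631
Se = 287.9 * 2.9 * 0.8631 * 1.13 / 44691
Se = 0.018220 m
Convert to mm: Se = 0.018220 * 1000 = 18.22 mm


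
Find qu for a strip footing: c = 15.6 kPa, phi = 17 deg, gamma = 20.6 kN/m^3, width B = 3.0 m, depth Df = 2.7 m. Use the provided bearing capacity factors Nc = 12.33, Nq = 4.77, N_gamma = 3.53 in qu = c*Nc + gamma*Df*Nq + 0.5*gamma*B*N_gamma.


Compute qu = c*Nc + gamma*Df*Nq + 0.5*gamma*B*N_gamma
Term 1: 15.6 * 12.33 = 192.348
Term 2: 20.6 * 2.7 * 4.77 = 265.3074
Term 3: 0.5 * 20.6 * 3.0 * 3.53 = 109.077
qu = 192.348 + 265.3074 + 109.077
qu = 566.73 kPa


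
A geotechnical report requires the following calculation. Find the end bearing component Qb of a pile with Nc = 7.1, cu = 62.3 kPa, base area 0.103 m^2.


Result: 45.56 kN

Derivation:
Using Qb = Nc * cu * Ab
Qb = 7.1 * 62.3 * 0.103
Qb = 45.56 kN


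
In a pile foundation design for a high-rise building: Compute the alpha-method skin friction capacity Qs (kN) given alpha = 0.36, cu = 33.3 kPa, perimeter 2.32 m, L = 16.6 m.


Result: 461.68 kN

Derivation:
Using Qs = alpha * cu * perimeter * L
Qs = 0.36 * 33.3 * 2.32 * 16.6
Qs = 461.68 kN


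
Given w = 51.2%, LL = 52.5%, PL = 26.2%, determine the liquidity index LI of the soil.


First compute the plasticity index:
PI = LL - PL = 52.5 - 26.2 = 26.3
Then compute the liquidity index:
LI = (w - PL) / PI
LI = (51.2 - 26.2) / 26.3
LI = 0.951


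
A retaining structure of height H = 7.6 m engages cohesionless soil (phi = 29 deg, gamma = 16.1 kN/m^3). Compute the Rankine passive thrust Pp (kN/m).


Result: 1340.07 kN/m

Derivation:
Compute passive earth pressure coefficient:
Kp = tan^2(45 + phi/2) = tan^2(59.5) = 2.88206
Compute passive force:
Pp = 0.5 * Kp * gamma * H^2
Pp = 0.5 * 2.88206 * 16.1 * 7.6^2
Pp = 1340.07 kN/m


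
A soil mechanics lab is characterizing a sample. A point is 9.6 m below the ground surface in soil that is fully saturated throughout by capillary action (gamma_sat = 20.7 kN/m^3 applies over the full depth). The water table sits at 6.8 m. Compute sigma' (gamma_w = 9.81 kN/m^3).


Total stress = gamma_sat * depth
sigma = 20.7 * 9.6 = 198.72 kPa
Pore water pressure u = gamma_w * (depth - d_wt)
u = 9.81 * (9.6 - 6.8) = 27.468 kPa
Effective stress = sigma - u
sigma' = 198.72 - 27.468 = 171.25 kPa


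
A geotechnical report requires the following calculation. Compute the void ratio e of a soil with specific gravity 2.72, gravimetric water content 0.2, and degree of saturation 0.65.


Using the relation e = Gs * w / S
e = 2.72 * 0.2 / 0.65
e = 0.8369


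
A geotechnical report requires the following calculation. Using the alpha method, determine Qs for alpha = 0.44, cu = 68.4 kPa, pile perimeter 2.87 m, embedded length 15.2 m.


Using Qs = alpha * cu * perimeter * L
Qs = 0.44 * 68.4 * 2.87 * 15.2
Qs = 1312.91 kN


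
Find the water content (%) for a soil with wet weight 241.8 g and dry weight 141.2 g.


Using w = (m_wet - m_dry) / m_dry * 100
m_wet - m_dry = 241.8 - 141.2 = 100.6 g
w = 100.6 / 141.2 * 100
w = 71.25 %


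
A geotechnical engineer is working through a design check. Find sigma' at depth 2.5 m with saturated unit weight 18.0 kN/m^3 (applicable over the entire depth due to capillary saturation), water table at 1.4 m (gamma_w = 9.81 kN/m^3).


Result: 34.21 kPa

Derivation:
Total stress = gamma_sat * depth
sigma = 18.0 * 2.5 = 45.0 kPa
Pore water pressure u = gamma_w * (depth - d_wt)
u = 9.81 * (2.5 - 1.4) = 10.791 kPa
Effective stress = sigma - u
sigma' = 45.0 - 10.791 = 34.21 kPa


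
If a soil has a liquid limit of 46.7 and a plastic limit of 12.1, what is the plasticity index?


Result: 34.6

Derivation:
Using PI = LL - PL
PI = 46.7 - 12.1
PI = 34.6


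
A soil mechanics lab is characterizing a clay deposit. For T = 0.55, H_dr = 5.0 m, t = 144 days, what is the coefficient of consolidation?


Result: 0.09549 m^2/day

Derivation:
Using cv = T * H_dr^2 / t
H_dr^2 = 5.0^2 = 25.0
cv = 0.55 * 25.0 / 144
cv = 0.09549 m^2/day


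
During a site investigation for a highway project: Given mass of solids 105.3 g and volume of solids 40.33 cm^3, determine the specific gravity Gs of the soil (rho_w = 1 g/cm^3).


Using Gs = m_s / (V_s * rho_w)
Since rho_w = 1 g/cm^3:
Gs = 105.3 / 40.33
Gs = 2.611


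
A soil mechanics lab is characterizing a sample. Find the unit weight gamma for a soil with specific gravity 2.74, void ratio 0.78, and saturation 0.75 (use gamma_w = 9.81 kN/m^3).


Using gamma = gamma_w * (Gs + S*e) / (1 + e)
Numerator: Gs + S*e = 2.74 + 0.75*0.78 = 3.325
Denominator: 1 + e = 1 + 0.78 = 1.78
gamma = 9.81 * 3.325 / 1.78
gamma = 18.325 kN/m^3


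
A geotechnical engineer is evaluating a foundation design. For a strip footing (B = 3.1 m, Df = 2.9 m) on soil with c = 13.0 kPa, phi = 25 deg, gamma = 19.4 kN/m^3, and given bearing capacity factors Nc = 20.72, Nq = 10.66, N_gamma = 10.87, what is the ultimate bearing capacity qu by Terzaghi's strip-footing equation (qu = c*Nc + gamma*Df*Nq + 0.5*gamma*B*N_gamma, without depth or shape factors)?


Result: 1195.95 kPa

Derivation:
Compute qu = c*Nc + gamma*Df*Nq + 0.5*gamma*B*N_gamma
Term 1: 13.0 * 20.72 = 269.36
Term 2: 19.4 * 2.9 * 10.66 = 599.7316
Term 3: 0.5 * 19.4 * 3.1 * 10.87 = 326.8609
qu = 269.36 + 599.7316 + 326.8609
qu = 1195.95 kPa


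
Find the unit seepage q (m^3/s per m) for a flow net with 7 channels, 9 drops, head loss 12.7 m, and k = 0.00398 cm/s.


Convert k to m/s for unit consistency with H:
k = 0.00398 cm/s = 0.00398 / 100 m/s = 3.98e-05 m/s
Using q = k * H * Nf / Nd
Nf / Nd = 7 / 9 = 0.7778
q = 3.98e-05 * 12.7 * 0.7778
q = 0.0003931 m^3/s per m


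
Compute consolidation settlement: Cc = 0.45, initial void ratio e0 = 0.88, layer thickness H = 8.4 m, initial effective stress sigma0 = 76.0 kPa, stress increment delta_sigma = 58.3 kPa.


Using Sc = Cc * H / (1 + e0) * log10((sigma0 + delta_sigma) / sigma0)
Stress ratio = (76.0 + 58.3) / 76.0 = 1.76711
log10(1.76711) = 0.247262
Cc * H / (1 + e0) = 0.45 * 8.4 / (1 + 0.88) = 2.01064
Sc = 2.01064 * 0.247262
Sc = 0.4972 m
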